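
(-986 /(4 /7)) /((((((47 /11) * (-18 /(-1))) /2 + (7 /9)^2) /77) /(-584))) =34567362522 /17401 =1986515.86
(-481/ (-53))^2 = 231361/ 2809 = 82.36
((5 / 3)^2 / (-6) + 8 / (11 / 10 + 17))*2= -205 / 4887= -0.04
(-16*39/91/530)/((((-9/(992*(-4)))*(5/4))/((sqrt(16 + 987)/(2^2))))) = -31744*sqrt(1003)/27825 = -36.13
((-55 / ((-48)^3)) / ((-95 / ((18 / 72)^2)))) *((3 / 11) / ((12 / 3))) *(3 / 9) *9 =-0.00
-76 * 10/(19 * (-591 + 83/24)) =960/14101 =0.07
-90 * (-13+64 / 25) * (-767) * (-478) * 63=108511763724 / 5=21702352744.80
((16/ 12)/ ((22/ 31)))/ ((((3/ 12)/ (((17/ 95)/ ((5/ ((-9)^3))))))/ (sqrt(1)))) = -1024488/ 5225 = -196.07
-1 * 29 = -29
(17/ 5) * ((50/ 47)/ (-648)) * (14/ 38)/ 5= -119/ 289332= -0.00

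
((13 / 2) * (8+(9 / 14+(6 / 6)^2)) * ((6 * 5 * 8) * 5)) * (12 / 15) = 421200 / 7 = 60171.43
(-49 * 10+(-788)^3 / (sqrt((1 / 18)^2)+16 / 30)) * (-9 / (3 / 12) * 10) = 15853454802000 / 53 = 299121788716.98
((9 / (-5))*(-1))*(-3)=-27 / 5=-5.40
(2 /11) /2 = 1 /11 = 0.09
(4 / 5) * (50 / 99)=40 / 99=0.40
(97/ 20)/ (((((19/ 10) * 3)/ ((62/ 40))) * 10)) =3007/ 22800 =0.13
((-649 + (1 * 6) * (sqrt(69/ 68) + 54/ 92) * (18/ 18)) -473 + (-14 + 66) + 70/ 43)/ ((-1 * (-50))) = -1053137/ 49450 + 3 * sqrt(1173)/ 850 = -21.18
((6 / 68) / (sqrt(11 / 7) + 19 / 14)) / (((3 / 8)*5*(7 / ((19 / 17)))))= 2888 / 76585 -304*sqrt(77) / 76585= 0.00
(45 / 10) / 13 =9 / 26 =0.35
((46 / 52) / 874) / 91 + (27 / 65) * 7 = 1307129 / 449540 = 2.91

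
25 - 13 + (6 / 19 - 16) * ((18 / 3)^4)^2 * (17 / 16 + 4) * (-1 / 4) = 633477900 / 19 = 33340942.11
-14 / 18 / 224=-1 / 288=-0.00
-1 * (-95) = 95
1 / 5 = 0.20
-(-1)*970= 970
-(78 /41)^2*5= -30420 /1681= -18.10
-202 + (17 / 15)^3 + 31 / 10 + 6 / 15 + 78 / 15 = -1294949 / 6750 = -191.84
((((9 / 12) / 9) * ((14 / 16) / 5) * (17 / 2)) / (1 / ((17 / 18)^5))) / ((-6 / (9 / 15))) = -0.01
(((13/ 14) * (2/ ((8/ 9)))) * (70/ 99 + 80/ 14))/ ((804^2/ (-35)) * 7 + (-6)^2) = -144625/ 1393284816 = -0.00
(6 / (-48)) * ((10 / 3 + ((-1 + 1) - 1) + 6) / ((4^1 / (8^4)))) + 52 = -3044 / 3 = -1014.67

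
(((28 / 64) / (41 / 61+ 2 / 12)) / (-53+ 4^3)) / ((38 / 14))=8967 / 513304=0.02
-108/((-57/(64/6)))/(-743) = -384/14117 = -0.03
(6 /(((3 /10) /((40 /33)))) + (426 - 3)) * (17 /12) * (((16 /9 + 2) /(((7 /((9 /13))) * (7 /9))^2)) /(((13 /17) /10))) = 29366941635 /58024967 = 506.11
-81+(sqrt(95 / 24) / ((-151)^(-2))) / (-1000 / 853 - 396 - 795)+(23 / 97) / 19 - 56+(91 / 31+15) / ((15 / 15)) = -6801800 / 57133 - 19449253 * sqrt(570) / 12203076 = -157.10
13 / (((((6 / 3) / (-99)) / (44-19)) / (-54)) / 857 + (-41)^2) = 744497325 / 96269231026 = 0.01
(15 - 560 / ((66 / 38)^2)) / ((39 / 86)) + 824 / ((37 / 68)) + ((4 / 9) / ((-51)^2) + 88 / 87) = 45006716241626 / 39510389061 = 1139.11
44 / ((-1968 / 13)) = -143 / 492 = -0.29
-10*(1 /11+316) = -34770 /11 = -3160.91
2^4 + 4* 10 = 56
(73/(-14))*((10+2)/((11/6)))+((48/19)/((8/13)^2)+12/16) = -39075/1463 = -26.71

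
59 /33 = 1.79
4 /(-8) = -1 /2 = -0.50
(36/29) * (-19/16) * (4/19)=-9/29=-0.31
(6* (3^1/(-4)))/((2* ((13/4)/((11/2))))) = -3.81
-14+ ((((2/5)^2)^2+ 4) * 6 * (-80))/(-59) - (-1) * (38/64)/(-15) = 13247431/708000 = 18.71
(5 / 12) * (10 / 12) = 25 / 72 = 0.35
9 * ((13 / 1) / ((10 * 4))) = 117 / 40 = 2.92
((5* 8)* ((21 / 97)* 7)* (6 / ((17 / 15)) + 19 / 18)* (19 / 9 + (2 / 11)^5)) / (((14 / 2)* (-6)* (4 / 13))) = -2705466104705 / 43022842038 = -62.88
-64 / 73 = -0.88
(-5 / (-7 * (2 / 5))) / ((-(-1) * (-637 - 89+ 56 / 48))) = -75 / 30443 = -0.00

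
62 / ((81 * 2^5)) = 0.02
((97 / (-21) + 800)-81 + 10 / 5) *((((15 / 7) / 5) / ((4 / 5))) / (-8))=-18805 / 392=-47.97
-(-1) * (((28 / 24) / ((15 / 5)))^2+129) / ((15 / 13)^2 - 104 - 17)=-7071805 / 6552576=-1.08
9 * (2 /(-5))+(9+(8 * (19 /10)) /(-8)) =3.50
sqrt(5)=2.24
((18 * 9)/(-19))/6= -27/19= -1.42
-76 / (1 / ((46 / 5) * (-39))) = 136344 / 5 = 27268.80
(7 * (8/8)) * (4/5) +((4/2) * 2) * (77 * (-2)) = -3052/5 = -610.40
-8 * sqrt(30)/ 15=-2.92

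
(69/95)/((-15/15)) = -69/95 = -0.73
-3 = -3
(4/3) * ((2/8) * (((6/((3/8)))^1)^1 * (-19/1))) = -101.33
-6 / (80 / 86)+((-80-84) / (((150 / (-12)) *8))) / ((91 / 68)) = -5.22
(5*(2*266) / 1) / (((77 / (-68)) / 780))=-20155200 / 11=-1832290.91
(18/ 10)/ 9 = 1/ 5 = 0.20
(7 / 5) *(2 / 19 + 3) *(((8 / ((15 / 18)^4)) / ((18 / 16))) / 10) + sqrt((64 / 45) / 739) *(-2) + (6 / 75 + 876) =261989354 / 296875- 16 *sqrt(3695) / 11085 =882.40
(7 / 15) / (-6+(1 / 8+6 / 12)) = -56 / 645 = -0.09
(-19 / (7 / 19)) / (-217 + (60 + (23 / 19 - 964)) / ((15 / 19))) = 0.04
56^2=3136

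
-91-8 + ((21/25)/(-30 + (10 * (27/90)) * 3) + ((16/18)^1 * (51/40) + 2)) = -7193/75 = -95.91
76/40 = 19/10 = 1.90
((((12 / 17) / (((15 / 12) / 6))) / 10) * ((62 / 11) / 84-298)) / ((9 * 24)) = -27529 / 58905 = -0.47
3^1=3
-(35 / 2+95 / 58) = -555 / 29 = -19.14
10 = 10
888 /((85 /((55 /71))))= 9768 /1207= 8.09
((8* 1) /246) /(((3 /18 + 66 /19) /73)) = 11096 /17015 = 0.65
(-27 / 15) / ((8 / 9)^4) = -59049 / 20480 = -2.88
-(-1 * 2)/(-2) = -1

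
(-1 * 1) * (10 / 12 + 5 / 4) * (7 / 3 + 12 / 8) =-575 / 72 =-7.99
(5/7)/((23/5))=25/161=0.16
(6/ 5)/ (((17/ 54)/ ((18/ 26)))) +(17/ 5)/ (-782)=26783/ 10166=2.63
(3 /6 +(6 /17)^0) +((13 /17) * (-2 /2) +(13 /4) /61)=3271 /4148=0.79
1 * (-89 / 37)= -89 / 37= -2.41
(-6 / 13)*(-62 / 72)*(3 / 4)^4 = 837 / 6656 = 0.13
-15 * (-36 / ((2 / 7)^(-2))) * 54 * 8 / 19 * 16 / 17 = 14929920 / 15827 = 943.32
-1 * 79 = -79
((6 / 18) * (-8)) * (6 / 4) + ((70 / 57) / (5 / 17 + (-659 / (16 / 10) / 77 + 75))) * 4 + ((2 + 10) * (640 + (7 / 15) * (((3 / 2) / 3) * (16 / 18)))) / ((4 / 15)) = 240528029104 / 8350101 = 28805.40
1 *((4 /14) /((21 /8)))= 16 /147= 0.11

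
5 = 5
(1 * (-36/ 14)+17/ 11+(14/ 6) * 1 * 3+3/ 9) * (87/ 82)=42253/ 6314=6.69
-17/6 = -2.83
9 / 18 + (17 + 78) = 191 / 2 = 95.50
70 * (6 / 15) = 28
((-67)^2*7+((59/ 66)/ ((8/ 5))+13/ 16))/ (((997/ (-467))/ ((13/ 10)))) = -25182611207/ 1316040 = -19135.14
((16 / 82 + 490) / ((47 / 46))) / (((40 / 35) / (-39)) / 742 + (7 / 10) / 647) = 605831026153080 / 1316335627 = 460240.54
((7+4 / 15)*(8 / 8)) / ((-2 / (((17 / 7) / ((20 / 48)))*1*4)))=-14824 / 175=-84.71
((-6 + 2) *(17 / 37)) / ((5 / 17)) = -1156 / 185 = -6.25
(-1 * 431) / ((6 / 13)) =-5603 / 6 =-933.83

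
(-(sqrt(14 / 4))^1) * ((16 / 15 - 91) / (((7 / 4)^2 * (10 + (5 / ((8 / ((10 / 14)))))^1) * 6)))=43168 * sqrt(14) / 184275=0.88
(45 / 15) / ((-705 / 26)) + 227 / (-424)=-64369 / 99640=-0.65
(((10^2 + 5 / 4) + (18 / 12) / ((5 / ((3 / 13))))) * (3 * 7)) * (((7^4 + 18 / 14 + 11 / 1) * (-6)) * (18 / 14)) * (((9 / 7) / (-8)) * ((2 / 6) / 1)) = 2122017.05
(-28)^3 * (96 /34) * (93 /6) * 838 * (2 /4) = -6843228672 /17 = -402542863.06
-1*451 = -451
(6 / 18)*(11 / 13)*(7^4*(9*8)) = 633864 / 13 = 48758.77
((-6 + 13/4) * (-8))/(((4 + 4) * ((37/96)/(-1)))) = -7.14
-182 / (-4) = 91 / 2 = 45.50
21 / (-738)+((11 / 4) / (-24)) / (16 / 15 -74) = -115763 / 4305984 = -0.03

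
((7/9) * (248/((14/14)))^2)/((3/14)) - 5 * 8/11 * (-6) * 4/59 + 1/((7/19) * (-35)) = 958391482423/4293135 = 223238.14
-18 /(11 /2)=-36 /11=-3.27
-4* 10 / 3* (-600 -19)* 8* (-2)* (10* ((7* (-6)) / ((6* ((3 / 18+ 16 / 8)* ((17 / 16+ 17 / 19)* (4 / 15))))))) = 1806489600 / 221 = 8174161.09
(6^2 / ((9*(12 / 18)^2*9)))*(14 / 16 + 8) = 71 / 8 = 8.88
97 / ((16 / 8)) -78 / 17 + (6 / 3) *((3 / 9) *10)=5159 / 102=50.58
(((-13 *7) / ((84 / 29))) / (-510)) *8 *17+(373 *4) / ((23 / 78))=5245591 / 1035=5068.20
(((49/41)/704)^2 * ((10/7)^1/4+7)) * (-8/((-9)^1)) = 35329/1874543616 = 0.00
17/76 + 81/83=7567/6308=1.20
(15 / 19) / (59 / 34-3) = -510 / 817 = -0.62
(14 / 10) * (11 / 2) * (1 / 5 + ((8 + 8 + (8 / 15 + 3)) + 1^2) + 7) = 213.55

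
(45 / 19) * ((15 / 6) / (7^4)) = 225 / 91238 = 0.00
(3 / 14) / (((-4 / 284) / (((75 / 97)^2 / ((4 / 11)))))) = -13179375 / 526904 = -25.01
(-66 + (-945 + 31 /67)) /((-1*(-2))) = -33853 /67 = -505.27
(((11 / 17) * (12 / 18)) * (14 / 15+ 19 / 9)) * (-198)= -66308 / 255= -260.03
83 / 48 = 1.73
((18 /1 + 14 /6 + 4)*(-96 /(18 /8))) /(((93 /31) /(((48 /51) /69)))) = -149504 /31671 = -4.72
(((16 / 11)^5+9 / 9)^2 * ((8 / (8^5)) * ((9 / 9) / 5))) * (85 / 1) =24874357145193 / 106239691165696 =0.23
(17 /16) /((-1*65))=-17 /1040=-0.02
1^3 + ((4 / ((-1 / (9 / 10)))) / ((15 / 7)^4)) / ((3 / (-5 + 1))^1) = 103583 / 84375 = 1.23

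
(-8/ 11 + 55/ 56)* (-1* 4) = -157/ 154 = -1.02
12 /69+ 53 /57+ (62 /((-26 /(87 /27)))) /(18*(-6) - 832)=53439883 /48061260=1.11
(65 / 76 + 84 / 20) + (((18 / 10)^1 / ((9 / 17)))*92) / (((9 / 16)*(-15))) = -1642489 / 51300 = -32.02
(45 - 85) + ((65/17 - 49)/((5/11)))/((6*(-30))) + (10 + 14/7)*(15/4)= 5.55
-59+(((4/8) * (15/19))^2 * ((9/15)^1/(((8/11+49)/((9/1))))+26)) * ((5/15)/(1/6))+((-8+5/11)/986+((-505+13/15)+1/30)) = -5942985511951/10708635410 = -554.97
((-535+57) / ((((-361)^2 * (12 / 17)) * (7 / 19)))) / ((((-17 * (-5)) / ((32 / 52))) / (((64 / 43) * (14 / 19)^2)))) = -1713152 / 20762090115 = -0.00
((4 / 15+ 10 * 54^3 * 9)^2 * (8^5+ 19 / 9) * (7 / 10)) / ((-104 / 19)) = -8521947249923049849571 / 10125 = -841673802461535787.61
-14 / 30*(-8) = 56 / 15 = 3.73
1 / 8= 0.12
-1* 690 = -690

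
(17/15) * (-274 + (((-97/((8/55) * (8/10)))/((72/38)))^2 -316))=870701203501/3981312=218697.05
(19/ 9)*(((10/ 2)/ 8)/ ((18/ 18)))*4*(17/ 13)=1615/ 234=6.90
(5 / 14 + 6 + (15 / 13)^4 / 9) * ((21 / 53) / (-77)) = -7862037 / 233114882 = -0.03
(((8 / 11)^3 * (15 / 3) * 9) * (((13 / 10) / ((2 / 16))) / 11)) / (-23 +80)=79872 / 278179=0.29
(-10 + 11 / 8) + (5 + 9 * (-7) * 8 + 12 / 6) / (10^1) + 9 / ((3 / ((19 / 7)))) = -14051 / 280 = -50.18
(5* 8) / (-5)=-8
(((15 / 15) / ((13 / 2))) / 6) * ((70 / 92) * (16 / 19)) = 280 / 17043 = 0.02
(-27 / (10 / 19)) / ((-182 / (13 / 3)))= 171 / 140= 1.22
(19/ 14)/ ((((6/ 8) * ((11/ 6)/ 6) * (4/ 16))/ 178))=324672/ 77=4216.52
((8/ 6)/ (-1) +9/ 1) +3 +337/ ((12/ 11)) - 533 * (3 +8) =-66521/ 12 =-5543.42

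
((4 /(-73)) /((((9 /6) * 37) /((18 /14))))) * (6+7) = -312 /18907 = -0.02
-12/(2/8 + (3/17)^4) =-4009008/83845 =-47.81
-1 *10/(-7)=10/7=1.43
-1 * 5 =-5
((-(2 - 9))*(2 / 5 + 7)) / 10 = 259 / 50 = 5.18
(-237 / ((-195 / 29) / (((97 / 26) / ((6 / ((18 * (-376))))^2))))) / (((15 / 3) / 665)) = 18803412264672 / 845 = 22252558893.10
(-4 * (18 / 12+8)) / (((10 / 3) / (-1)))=57 / 5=11.40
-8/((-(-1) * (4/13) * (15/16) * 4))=-104/15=-6.93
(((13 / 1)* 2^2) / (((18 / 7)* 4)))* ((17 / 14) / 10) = 0.61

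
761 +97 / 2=1619 / 2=809.50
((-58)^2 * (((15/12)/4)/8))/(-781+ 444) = -4205/10784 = -0.39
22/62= 11/31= 0.35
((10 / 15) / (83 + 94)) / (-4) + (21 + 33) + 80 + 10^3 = 1204307 / 1062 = 1134.00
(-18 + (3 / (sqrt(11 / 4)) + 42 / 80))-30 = -1899 / 40 + 6 * sqrt(11) / 11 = -45.67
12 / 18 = 2 / 3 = 0.67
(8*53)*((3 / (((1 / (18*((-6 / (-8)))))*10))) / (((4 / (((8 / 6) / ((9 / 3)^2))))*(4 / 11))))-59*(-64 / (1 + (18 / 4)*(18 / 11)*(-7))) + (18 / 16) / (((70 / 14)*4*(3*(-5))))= 11141263 / 111200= 100.19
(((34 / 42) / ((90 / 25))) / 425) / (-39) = -1 / 73710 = -0.00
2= 2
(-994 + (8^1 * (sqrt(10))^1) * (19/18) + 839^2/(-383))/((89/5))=-5423115/34087 + 380 * sqrt(10)/801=-157.60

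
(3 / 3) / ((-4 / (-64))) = 16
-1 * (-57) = 57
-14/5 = -2.80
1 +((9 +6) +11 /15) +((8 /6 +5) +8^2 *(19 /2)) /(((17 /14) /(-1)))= -489.19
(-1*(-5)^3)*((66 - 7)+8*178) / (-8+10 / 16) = -1483000 / 59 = -25135.59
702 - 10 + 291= 983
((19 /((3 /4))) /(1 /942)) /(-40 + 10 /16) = -190912 /315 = -606.07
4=4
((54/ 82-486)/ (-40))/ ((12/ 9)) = 59697/ 6560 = 9.10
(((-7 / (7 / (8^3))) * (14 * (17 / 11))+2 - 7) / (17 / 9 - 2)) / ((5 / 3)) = 3291597 / 55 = 59847.22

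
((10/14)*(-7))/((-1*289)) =5/289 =0.02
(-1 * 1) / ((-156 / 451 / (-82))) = -18491 / 78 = -237.06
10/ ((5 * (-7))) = -2/ 7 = -0.29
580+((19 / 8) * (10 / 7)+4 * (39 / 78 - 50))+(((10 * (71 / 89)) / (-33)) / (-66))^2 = 101367207009331 / 263023046748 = 385.39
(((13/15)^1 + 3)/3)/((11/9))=58/55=1.05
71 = 71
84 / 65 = 1.29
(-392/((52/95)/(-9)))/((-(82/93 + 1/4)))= -31169880/5473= -5695.21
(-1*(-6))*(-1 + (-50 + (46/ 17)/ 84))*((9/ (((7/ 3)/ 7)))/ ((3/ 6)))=-1965114/ 119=-16513.56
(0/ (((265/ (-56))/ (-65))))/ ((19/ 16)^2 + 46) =0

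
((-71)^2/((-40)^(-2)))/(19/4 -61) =-1290496/9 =-143388.44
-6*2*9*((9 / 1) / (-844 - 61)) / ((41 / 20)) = 0.52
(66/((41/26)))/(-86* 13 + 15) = -1716/45223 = -0.04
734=734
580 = 580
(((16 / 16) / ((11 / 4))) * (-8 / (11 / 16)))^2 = 17.90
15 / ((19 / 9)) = 135 / 19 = 7.11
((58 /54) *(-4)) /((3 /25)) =-2900 /81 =-35.80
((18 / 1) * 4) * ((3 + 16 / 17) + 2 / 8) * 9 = 46170 / 17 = 2715.88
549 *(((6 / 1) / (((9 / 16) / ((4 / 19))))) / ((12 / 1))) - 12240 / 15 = -13552 / 19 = -713.26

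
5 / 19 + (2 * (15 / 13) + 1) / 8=1337 / 1976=0.68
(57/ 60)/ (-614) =-19/ 12280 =-0.00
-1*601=-601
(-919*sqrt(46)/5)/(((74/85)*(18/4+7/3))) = -46869*sqrt(46)/1517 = -209.55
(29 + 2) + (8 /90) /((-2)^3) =2789 /90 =30.99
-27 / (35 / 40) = -216 / 7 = -30.86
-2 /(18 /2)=-2 /9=-0.22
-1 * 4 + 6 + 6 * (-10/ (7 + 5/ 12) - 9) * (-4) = 22282/ 89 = 250.36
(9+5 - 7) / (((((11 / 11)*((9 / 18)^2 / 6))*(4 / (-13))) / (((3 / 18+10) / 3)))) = -1850.33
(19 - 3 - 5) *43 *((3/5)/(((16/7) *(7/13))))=18447/80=230.59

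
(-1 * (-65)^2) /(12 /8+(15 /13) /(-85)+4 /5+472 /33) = -308129250 /1209869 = -254.68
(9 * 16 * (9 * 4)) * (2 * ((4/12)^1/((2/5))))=8640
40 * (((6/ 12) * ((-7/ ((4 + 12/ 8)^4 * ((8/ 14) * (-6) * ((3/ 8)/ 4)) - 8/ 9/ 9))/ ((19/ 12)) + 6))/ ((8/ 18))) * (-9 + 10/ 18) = -24404234280/ 10676873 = -2285.71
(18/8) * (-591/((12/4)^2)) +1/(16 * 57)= -134747/912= -147.75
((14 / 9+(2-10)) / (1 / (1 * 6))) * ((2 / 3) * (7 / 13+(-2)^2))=-13688 / 117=-116.99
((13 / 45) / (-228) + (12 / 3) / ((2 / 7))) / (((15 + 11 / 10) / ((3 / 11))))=13057 / 55062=0.24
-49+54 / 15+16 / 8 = -217 / 5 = -43.40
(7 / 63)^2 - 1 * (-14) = 1135 / 81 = 14.01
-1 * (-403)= 403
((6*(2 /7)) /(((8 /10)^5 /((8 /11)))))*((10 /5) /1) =9375 /1232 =7.61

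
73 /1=73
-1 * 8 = -8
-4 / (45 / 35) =-28 / 9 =-3.11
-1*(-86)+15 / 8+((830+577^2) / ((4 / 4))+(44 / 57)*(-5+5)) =2670775 / 8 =333846.88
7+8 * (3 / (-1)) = -17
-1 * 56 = -56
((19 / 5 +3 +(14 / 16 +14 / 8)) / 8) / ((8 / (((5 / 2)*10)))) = 1885 / 512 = 3.68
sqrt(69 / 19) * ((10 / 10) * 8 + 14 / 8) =18.58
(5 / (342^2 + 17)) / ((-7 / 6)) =-30 / 818867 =-0.00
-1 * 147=-147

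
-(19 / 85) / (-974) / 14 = 19 / 1159060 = 0.00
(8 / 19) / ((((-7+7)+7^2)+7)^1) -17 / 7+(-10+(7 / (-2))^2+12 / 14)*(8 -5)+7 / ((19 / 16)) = 6807 / 532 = 12.80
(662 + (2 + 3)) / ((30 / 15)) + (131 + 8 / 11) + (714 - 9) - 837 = 7331 / 22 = 333.23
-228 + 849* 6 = 4866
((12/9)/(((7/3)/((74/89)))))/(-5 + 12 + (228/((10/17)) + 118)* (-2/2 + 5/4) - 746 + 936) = 1480/1007391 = 0.00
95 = 95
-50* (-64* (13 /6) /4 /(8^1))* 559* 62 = 22527700 /3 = 7509233.33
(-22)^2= 484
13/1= 13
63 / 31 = 2.03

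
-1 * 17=-17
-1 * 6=-6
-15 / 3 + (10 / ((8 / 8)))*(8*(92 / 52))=1775 / 13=136.54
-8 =-8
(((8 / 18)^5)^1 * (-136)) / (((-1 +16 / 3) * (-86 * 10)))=34816 / 55013985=0.00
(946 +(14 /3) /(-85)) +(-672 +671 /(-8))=387743 /2040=190.07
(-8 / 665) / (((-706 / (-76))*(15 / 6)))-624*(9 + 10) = -732404432 / 61775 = -11856.00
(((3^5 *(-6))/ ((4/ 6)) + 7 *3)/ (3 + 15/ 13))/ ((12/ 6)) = -4693/ 18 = -260.72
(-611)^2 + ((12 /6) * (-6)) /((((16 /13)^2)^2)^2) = 400847924285341 /1073741824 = 373318.72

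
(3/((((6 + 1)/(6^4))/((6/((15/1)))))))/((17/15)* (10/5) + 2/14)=92.21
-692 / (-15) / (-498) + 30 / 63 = 0.38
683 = 683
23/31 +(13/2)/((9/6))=472/93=5.08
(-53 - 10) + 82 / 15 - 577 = -9518 / 15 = -634.53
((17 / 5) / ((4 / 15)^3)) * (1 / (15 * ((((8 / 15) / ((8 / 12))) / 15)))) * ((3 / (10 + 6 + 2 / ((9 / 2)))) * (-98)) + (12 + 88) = -74012725 / 18944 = -3906.92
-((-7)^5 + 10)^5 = 1337083751086682003757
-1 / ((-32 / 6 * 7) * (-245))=-3 / 27440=-0.00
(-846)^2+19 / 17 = 12167191 / 17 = 715717.12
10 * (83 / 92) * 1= 415 / 46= 9.02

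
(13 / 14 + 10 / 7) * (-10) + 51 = 192 / 7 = 27.43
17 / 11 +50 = 567 / 11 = 51.55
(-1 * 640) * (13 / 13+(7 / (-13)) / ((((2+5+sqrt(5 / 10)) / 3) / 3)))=-242560 / 1261 - 40320 * sqrt(2) / 1261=-237.57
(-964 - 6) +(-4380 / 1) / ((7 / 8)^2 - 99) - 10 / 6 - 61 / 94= -1644801151 / 1772934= -927.73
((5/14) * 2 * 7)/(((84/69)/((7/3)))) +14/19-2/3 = 2201/228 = 9.65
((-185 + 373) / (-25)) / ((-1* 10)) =94 / 125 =0.75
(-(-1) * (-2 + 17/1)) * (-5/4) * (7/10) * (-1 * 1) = 105/8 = 13.12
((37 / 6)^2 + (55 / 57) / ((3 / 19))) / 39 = 1589 / 1404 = 1.13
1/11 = 0.09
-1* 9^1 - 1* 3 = -12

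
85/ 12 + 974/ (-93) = -3.39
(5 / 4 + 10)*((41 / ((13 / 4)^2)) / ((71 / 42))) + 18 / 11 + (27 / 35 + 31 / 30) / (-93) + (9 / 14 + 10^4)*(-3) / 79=-5124824168771 / 14545847745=-352.32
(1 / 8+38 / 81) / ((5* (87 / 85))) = 6545 / 56376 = 0.12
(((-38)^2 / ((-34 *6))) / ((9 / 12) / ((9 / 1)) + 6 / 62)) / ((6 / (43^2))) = -41384318 / 3417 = -12111.30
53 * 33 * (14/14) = 1749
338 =338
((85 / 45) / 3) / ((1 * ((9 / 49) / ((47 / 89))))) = 39151 / 21627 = 1.81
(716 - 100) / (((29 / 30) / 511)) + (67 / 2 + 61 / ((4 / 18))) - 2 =325936.34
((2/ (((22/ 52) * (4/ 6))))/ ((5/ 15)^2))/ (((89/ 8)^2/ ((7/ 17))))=314496/ 1481227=0.21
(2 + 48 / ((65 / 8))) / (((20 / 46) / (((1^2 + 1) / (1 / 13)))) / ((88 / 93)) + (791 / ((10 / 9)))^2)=0.00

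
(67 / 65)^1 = 67 / 65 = 1.03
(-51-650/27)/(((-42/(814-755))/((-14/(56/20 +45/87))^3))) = -71460465086500/9014055921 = -7927.67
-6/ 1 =-6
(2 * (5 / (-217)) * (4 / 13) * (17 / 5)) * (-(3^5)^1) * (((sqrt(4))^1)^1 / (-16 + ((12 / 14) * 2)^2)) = -28917 / 16120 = -1.79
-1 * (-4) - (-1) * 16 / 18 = 44 / 9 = 4.89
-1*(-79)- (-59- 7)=145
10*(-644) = -6440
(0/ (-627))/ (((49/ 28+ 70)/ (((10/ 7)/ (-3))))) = 0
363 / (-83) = -363 / 83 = -4.37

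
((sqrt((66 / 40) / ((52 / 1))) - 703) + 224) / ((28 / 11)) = -5269 / 28 + 11 * sqrt(2145) / 7280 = -188.11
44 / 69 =0.64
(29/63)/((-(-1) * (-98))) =-29/6174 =-0.00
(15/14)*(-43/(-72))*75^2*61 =24590625/112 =219559.15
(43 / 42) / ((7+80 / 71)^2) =216763 / 13983018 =0.02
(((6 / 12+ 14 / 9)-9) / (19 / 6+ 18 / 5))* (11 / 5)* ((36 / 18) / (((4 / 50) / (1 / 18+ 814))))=-503696875 / 10962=-45949.36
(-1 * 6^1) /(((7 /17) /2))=-204 /7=-29.14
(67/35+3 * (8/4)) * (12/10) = 1662/175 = 9.50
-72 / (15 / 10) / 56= -6 / 7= -0.86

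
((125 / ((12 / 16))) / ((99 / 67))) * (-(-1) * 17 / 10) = 56950 / 297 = 191.75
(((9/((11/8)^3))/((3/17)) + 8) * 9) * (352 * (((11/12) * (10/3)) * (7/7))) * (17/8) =6249200/11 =568109.09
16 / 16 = 1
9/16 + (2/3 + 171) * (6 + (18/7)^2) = 2165.66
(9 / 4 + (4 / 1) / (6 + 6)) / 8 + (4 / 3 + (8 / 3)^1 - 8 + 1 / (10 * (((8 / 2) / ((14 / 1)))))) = -1597 / 480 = -3.33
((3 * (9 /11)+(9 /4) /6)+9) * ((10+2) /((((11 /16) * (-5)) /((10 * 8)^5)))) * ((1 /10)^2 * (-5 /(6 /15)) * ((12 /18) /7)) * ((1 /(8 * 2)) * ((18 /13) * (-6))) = -9210101760000 /11011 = -836445532.65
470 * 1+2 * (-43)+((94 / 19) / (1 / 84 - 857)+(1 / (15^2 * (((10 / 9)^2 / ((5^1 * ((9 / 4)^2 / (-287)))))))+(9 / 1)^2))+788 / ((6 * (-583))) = 2552737650694626187 / 5492491193112000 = 464.77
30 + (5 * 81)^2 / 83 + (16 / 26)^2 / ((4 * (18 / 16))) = 2006.29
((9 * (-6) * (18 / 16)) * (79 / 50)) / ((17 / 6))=-57591 / 1700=-33.88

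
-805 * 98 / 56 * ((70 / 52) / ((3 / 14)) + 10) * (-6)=3578225 / 26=137624.04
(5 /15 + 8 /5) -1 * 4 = -31 /15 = -2.07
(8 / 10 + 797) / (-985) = -3989 / 4925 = -0.81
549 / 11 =49.91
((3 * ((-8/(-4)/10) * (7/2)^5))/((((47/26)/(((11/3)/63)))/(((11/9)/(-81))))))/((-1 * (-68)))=-3776773/1677516480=-0.00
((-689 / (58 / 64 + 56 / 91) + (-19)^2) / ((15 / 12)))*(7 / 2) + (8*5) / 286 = -116274922 / 452595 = -256.91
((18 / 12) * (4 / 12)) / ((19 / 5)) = 0.13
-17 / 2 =-8.50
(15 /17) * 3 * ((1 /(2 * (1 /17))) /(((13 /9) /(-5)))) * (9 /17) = -18225 /442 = -41.23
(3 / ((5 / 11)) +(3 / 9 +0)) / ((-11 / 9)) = -312 / 55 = -5.67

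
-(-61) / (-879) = -61 / 879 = -0.07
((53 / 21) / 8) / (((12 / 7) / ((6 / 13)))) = 53 / 624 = 0.08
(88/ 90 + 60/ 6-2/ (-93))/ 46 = 7672/ 32085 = 0.24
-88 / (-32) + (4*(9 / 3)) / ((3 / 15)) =62.75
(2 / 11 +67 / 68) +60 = 45753 / 748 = 61.17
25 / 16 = 1.56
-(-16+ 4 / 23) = 364 / 23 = 15.83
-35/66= -0.53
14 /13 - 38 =-480 /13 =-36.92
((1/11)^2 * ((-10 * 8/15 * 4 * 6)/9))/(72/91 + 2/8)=-46592/412731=-0.11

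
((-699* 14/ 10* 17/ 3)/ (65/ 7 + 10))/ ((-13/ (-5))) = -194089/ 1755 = -110.59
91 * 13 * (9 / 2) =10647 / 2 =5323.50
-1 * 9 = -9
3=3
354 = 354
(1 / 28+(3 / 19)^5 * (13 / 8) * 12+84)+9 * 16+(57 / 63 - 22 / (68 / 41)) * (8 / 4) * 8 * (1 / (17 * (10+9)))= 13670488845131 / 60109779324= 227.43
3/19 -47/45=-758/855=-0.89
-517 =-517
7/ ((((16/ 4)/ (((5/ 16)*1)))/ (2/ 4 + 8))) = 4.65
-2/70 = -1/35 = -0.03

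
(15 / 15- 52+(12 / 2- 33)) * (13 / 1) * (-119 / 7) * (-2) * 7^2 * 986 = -1665673464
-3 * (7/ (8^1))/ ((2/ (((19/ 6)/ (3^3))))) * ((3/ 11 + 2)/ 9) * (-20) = 0.78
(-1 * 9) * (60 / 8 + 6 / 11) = -1593 / 22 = -72.41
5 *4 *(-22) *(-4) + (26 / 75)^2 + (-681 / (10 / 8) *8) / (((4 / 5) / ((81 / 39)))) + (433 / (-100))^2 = -11157363179 / 1170000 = -9536.21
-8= -8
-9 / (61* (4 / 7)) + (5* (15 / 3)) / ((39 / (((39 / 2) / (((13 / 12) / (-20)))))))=-732819 / 3172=-231.03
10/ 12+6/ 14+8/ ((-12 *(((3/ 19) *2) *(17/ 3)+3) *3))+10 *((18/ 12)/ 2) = 7138/ 819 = 8.72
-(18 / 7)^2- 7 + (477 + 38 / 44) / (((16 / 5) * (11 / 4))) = 1930029 / 47432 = 40.69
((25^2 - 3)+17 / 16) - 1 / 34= 169465 / 272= 623.03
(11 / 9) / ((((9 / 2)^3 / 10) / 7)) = 6160 / 6561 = 0.94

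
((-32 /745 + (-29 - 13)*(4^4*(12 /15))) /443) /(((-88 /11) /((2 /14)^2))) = 801028 /16171715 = 0.05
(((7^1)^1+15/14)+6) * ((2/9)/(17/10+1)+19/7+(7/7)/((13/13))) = 636113/11907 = 53.42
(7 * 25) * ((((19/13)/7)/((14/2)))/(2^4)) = 475/1456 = 0.33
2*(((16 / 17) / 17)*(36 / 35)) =1152 / 10115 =0.11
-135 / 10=-27 / 2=-13.50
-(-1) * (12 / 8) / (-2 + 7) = 3 / 10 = 0.30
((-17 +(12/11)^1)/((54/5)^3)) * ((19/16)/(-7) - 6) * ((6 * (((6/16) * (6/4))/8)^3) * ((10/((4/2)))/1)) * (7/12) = 75578125/159450660864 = 0.00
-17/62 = -0.27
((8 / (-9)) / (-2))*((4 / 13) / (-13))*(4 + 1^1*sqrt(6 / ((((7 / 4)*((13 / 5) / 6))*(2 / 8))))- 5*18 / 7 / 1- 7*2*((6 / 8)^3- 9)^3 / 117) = -0.76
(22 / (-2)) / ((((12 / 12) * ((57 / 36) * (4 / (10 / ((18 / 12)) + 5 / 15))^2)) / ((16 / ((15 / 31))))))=-66836 / 95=-703.54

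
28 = 28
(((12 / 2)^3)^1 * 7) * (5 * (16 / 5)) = 24192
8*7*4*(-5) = -1120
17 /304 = 0.06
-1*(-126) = 126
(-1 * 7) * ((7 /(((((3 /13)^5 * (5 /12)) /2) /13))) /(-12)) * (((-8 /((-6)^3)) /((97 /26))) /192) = 3074677333 /152740080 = 20.13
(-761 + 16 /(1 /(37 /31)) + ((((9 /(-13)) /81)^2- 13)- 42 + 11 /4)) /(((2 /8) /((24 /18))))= -5392096604 /1273077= -4235.48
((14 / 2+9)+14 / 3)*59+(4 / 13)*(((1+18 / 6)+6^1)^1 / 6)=15858 / 13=1219.85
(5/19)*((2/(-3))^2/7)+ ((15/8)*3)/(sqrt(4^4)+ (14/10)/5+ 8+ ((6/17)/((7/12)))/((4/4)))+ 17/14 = 147564197/101277144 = 1.46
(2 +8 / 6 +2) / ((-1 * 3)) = -16 / 9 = -1.78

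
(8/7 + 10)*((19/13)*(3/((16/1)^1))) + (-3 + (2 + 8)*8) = 4483/56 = 80.05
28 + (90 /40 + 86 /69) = 8693 /276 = 31.50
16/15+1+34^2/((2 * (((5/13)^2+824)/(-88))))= -2443579/40965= -59.65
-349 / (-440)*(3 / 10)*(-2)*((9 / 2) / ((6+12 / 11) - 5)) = -9423 / 9200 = -1.02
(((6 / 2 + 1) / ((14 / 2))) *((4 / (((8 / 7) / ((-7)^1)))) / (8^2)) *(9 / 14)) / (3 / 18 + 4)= -27 / 800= -0.03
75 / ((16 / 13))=975 / 16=60.94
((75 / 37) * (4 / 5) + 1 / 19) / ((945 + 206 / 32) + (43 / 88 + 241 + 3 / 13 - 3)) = 2692976 / 1914324537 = 0.00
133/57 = 7/3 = 2.33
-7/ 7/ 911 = -1/ 911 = -0.00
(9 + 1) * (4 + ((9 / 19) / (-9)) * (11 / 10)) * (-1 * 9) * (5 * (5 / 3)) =-56175 / 19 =-2956.58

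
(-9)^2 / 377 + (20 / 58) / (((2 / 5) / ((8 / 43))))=6083 / 16211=0.38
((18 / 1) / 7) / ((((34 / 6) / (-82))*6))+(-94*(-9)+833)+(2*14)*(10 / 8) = 203228 / 119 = 1707.80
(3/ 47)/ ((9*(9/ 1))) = 1/ 1269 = 0.00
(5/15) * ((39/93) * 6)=26/31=0.84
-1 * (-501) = 501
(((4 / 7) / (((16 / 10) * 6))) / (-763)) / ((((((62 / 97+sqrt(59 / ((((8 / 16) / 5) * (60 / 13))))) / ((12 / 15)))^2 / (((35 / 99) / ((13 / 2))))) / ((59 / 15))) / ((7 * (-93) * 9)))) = 1993433470860592 / 4033014832126987135- 3311849371328 * sqrt(4602) / 4033014832126987135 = 0.00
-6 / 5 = -1.20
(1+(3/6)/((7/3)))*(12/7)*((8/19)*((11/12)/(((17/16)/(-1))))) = -704/931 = -0.76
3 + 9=12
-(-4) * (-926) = -3704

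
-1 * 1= -1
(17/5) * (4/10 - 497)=-42211/25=-1688.44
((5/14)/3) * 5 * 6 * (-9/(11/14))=-450/11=-40.91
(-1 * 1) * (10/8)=-5/4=-1.25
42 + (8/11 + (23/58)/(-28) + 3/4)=776425/17864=43.46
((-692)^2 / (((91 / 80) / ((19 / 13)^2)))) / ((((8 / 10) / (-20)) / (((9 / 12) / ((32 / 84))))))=-97239321000 / 2197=-44260045.97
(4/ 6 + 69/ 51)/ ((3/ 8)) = 824/ 153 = 5.39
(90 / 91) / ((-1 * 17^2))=-90 / 26299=-0.00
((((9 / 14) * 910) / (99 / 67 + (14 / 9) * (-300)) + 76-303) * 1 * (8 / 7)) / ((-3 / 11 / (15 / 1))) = 9390817040 / 654521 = 14347.62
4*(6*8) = 192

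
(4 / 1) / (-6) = -2 / 3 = -0.67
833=833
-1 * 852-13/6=-5125/6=-854.17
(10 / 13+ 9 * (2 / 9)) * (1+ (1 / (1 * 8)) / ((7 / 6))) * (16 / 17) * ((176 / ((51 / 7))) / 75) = 87296 / 93925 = 0.93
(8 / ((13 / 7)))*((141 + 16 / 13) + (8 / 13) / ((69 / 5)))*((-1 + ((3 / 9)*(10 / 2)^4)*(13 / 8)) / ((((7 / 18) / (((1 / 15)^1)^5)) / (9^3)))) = 477165102 / 934375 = 510.68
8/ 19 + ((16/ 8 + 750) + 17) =14619/ 19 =769.42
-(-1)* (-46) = -46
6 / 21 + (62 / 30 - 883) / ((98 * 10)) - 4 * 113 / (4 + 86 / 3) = -106207 / 7350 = -14.45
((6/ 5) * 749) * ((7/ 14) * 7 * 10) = 31458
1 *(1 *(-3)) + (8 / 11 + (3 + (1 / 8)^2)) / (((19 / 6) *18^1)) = -117749 / 40128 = -2.93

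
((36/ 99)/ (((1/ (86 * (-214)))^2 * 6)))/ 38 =338707216/ 627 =540202.90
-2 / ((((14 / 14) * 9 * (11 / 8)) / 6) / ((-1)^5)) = 32 / 33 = 0.97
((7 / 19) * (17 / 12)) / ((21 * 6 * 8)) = 17 / 32832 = 0.00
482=482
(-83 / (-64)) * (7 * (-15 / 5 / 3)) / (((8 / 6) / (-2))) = 1743 / 128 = 13.62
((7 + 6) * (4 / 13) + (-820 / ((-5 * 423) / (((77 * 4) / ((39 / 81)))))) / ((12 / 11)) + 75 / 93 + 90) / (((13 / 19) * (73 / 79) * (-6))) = -3052972459 / 35950018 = -84.92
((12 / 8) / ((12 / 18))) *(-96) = -216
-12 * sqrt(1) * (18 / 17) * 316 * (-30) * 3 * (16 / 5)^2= 314523648 / 85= 3700278.21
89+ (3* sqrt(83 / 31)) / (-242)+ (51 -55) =84.98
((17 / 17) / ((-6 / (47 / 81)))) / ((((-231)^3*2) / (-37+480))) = 20821 / 11981252052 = 0.00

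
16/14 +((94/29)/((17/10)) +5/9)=111971/31059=3.61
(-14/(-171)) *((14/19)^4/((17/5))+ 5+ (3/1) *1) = 83606768/126281049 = 0.66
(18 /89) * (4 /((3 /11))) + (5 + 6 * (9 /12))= 2219 /178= 12.47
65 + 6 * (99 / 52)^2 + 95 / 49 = 5875307 / 66248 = 88.69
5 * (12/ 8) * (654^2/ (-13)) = -3207870/ 13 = -246759.23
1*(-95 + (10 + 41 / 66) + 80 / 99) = -16547 / 198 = -83.57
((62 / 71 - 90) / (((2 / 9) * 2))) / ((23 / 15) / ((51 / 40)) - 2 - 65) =2178414 / 714757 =3.05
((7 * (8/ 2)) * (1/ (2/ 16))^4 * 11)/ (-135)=-1261568/ 135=-9344.95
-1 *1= -1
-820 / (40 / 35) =-717.50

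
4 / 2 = 2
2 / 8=1 / 4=0.25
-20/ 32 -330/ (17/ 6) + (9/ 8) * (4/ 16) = -63547/ 544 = -116.81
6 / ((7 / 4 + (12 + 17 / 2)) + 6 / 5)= 120 / 469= 0.26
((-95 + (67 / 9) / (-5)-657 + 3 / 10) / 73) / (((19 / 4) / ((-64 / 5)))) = 8676736 / 312075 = 27.80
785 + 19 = 804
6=6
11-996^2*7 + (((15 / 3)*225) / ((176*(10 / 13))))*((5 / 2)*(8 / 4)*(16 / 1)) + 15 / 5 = -152755531 / 22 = -6943433.23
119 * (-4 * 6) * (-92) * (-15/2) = -1970640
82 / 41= 2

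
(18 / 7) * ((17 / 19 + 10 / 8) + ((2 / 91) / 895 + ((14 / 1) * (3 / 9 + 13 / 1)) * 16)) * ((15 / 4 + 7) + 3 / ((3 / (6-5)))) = 7825586610801 / 86657480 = 90304.80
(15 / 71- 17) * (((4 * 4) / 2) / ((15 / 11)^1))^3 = -812314624 / 239625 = -3389.94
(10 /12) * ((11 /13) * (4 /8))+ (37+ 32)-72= -413 /156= -2.65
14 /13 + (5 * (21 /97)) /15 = 1449 /1261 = 1.15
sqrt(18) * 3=9 * sqrt(2)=12.73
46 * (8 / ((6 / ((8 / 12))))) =368 / 9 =40.89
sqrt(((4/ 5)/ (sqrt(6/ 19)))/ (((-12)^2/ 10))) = 3^(3/ 4)* 38^(1/ 4)/ 18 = 0.31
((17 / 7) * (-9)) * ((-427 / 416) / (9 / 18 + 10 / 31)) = 5673 / 208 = 27.27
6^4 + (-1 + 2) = 1297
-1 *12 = -12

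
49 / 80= 0.61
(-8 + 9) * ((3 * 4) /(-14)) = -6 /7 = -0.86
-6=-6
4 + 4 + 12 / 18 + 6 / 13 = 356 / 39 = 9.13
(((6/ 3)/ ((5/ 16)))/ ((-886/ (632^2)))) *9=-57517056/ 2215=-25967.07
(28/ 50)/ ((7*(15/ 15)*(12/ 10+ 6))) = 1/ 90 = 0.01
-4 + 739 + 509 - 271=973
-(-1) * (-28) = -28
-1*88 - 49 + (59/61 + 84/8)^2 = -81907/14884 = -5.50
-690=-690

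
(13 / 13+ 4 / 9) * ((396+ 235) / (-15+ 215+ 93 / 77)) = 631631 / 139437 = 4.53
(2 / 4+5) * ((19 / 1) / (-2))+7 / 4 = -101 / 2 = -50.50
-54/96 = -0.56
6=6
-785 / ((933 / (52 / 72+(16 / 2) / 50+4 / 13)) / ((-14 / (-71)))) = -7650139 / 38752155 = -0.20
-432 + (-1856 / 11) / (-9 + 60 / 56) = -501488 / 1221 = -410.72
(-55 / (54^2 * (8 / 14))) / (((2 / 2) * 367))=-0.00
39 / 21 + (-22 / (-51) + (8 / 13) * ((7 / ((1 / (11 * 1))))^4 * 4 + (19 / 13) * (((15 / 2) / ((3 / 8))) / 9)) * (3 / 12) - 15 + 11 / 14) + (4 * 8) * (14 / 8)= 7830988773151 / 361998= 21632685.19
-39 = -39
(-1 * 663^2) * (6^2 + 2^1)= -16703622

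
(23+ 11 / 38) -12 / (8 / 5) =300 / 19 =15.79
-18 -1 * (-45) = 27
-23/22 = -1.05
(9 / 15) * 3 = 1.80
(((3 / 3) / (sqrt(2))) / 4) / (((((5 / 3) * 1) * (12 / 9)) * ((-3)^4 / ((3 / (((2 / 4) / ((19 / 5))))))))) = 19 * sqrt(2) / 1200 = 0.02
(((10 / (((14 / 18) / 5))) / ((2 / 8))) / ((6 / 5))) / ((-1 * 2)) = -750 / 7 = -107.14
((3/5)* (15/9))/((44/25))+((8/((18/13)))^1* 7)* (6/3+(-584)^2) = 1820795051/132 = 13793901.90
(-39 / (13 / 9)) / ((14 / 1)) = -27 / 14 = -1.93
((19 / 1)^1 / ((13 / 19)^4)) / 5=2476099 / 142805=17.34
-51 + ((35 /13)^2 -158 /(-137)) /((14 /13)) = -1077107 /24934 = -43.20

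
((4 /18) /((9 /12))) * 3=8 /9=0.89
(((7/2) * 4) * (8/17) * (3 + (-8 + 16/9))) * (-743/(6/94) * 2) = 226846816/459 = 494219.64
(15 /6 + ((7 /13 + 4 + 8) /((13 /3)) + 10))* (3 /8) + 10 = 42649 /2704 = 15.77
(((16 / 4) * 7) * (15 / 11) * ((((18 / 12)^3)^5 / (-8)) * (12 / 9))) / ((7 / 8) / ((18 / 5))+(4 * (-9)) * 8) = 4519905705 / 466746368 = 9.68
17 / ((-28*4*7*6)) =-17 / 4704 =-0.00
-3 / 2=-1.50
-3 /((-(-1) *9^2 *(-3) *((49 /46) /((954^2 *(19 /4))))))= 50103.39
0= 0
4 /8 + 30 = 61 /2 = 30.50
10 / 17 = 0.59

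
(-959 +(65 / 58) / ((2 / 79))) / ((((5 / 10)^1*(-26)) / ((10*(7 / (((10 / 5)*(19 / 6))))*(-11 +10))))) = -11141445 / 14326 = -777.71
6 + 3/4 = 27/4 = 6.75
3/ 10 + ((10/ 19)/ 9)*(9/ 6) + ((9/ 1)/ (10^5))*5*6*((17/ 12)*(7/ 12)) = 3556349/ 9120000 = 0.39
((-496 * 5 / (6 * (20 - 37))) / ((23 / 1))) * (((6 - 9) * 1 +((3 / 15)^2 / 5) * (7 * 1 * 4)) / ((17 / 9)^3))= -20911608 / 48024575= -0.44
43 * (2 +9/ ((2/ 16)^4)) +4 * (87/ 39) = 20608210/ 13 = 1585246.92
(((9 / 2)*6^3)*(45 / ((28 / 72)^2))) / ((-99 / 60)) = -94478400 / 539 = -175284.60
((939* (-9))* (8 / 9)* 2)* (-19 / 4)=71364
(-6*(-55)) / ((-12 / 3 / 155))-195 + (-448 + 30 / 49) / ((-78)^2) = -967578223 / 74529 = -12982.57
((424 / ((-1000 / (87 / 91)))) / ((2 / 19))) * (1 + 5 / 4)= -788481 / 91000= -8.66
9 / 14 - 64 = -63.36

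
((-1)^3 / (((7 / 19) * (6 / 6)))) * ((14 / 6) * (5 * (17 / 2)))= -1615 / 6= -269.17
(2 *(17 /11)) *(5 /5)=34 /11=3.09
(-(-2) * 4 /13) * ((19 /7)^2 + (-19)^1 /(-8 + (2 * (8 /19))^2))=6.14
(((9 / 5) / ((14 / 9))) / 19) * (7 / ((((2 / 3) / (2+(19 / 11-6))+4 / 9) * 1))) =3645 / 1292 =2.82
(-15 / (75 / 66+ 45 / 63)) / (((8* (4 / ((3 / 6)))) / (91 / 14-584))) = 88935 / 1216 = 73.14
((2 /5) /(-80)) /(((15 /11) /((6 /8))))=-11 /4000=-0.00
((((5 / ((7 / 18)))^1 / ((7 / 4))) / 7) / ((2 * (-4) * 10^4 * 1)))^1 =-0.00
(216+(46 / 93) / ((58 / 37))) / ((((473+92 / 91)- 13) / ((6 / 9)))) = 53089673 / 169716816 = 0.31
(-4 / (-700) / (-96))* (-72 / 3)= 0.00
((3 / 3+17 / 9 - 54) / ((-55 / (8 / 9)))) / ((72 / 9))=92 / 891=0.10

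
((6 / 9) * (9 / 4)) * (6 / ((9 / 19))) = 19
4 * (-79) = -316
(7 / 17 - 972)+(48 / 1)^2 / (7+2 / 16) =-209375 / 323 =-648.22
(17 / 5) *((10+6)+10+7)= 561 / 5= 112.20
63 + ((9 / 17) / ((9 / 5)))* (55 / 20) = 4339 / 68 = 63.81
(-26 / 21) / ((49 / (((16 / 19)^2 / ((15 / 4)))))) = -26624 / 5572035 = -0.00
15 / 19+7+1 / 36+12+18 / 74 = 507691 / 25308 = 20.06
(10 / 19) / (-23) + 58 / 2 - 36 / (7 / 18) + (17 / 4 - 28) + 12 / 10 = -5270309 / 61180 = -86.14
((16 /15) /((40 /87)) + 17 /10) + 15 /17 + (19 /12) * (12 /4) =16409 /1700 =9.65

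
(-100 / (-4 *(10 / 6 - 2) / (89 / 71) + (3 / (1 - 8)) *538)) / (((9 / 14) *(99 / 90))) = 174440 / 283107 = 0.62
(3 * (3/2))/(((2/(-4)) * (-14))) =9/14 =0.64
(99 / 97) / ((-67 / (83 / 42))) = -2739 / 90986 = -0.03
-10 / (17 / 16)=-160 / 17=-9.41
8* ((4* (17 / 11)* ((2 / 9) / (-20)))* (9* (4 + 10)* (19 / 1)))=-72352 / 55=-1315.49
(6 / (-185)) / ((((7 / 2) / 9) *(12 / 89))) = -801 / 1295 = -0.62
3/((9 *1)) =1/3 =0.33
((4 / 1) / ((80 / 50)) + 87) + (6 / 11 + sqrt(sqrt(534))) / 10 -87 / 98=534^(1 / 4) / 10 + 238957 / 2695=89.15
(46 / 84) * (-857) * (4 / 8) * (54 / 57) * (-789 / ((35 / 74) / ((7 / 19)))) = 1726269669 / 12635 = 136626.01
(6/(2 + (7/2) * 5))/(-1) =-0.31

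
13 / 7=1.86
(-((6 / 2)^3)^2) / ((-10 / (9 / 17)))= 6561 / 170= 38.59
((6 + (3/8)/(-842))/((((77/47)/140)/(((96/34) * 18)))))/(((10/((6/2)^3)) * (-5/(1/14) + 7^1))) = -615409164/551089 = -1116.71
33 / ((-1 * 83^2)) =-0.00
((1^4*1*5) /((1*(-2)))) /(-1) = 2.50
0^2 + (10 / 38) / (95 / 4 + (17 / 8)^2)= 0.01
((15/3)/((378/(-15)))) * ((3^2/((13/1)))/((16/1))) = -0.01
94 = 94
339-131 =208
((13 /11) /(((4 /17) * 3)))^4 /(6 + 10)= 2385443281 /4857532416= 0.49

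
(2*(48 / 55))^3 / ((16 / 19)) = 1050624 / 166375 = 6.31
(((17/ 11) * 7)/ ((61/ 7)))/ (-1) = -833/ 671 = -1.24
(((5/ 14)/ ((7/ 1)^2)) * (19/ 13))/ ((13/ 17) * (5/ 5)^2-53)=-1615/ 7919184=-0.00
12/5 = 2.40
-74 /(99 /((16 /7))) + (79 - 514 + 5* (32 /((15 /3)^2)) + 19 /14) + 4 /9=-428.51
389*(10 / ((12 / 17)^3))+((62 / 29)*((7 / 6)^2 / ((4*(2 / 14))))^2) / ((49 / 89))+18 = 3337449635 / 300672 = 11099.97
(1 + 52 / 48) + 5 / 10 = 31 / 12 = 2.58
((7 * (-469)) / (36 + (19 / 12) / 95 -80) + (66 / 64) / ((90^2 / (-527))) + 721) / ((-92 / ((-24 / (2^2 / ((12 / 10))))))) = 25914099331 / 416208000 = 62.26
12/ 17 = 0.71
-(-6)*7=42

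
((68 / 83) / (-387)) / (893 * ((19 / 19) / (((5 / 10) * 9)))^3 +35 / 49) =-38556 / 191487557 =-0.00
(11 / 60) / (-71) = -11 / 4260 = -0.00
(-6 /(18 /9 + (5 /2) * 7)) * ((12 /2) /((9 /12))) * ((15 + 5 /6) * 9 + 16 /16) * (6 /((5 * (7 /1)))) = -60.55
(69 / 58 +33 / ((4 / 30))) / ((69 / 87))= 7212 / 23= 313.57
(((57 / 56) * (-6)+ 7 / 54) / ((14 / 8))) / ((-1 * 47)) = 4519 / 62181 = 0.07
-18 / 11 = -1.64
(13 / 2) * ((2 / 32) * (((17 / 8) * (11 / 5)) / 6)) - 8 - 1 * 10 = -135809 / 7680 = -17.68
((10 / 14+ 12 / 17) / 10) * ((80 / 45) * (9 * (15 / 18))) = 1.89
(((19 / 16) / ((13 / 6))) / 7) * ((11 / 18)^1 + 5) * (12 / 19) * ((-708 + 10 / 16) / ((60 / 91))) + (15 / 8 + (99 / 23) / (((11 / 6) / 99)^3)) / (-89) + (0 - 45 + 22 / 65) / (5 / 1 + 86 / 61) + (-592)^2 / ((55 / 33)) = 35152983689215 / 173716608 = 202358.22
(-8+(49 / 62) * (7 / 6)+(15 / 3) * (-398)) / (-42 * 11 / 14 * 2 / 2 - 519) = 742913 / 205344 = 3.62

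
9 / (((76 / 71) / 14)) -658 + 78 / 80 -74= -613.31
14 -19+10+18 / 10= 34 / 5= 6.80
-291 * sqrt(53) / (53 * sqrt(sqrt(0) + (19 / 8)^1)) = -582 * sqrt(2014) / 1007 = -25.94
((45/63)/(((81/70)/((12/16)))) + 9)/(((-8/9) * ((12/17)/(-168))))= 60809/24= 2533.71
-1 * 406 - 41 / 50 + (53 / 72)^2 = -52653647 / 129600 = -406.28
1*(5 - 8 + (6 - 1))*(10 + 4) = 28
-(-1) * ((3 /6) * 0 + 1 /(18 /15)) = 5 /6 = 0.83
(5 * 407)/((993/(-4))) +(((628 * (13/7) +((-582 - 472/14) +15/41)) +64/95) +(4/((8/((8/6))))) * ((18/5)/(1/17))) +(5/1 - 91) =2697741367/5414829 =498.21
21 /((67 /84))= 1764 /67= 26.33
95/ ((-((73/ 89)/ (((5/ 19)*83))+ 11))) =-3508825/ 407672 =-8.61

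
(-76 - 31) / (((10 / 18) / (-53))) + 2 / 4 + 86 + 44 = 103383 / 10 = 10338.30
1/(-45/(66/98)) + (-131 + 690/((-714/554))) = -8326582/12495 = -666.39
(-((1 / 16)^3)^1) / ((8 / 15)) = -15 / 32768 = -0.00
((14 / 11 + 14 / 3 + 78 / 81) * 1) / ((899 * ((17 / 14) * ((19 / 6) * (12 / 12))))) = 0.00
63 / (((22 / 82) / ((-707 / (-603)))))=202909 / 737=275.32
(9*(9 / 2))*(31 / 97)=2511 / 194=12.94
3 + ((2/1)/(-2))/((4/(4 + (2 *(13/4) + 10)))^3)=-131.61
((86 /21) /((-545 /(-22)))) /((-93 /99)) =-20812 /118265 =-0.18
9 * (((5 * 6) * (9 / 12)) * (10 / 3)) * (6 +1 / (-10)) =7965 / 2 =3982.50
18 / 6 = 3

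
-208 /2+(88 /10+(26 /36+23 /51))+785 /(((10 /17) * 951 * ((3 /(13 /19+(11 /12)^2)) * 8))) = -997232719141 /10615898880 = -93.94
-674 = -674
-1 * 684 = -684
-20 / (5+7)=-5 / 3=-1.67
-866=-866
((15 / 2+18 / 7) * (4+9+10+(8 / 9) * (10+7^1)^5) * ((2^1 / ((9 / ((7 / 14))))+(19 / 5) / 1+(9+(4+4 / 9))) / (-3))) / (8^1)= -416957125541 / 45360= -9192176.49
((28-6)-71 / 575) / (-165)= -4193 / 31625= -0.13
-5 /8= -0.62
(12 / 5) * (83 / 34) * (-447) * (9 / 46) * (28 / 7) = -4006908 / 1955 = -2049.57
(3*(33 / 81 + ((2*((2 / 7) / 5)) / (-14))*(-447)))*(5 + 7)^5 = 741878784 / 245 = 3028076.67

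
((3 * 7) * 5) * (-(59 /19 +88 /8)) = -28140 /19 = -1481.05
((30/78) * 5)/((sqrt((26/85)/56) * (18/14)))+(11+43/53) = 626/53+350 * sqrt(7735)/1521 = 32.05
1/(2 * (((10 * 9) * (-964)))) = -0.00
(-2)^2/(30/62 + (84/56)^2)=496/339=1.46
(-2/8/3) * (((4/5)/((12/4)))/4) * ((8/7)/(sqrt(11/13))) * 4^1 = -8 * sqrt(143)/3465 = -0.03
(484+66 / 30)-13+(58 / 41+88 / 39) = 3812584 / 7995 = 476.87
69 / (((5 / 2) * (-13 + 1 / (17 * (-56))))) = -2.12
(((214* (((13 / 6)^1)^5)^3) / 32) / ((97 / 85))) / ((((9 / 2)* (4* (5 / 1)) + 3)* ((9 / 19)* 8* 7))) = 8845178242299953263385 / 34203768446615814144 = 258.60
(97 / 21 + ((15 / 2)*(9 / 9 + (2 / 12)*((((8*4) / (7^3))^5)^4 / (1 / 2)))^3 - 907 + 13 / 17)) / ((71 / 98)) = -35872580209496942398356829090088923787468891326522209167607853121558888103940086364468200868075723211859975577068982339180315385303481605904507002804776622651 / 29067046278175880696298261504774210778624803160851469064546439723435083223089815975292011568954012047781998470971576943886805110652594722737882281053559487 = -1234.13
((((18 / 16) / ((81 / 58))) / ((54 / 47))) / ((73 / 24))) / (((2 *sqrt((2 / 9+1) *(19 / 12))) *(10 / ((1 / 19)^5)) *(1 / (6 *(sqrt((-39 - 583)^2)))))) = 847786 *sqrt(627) / 1700002909935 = 0.00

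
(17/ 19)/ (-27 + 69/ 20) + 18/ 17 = 155302/ 152133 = 1.02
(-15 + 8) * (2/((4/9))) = -63/2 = -31.50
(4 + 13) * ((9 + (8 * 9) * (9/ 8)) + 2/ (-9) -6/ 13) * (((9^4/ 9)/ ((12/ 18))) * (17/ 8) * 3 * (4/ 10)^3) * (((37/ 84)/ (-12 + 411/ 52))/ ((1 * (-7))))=10406.54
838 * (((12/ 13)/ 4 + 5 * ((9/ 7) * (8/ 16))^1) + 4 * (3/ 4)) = 491487/ 91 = 5400.96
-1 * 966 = -966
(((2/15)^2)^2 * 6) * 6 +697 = 3920689/5625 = 697.01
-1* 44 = -44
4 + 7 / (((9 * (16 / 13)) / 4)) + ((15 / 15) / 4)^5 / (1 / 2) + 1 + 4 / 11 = 400099 / 50688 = 7.89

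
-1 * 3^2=-9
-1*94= -94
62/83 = 0.75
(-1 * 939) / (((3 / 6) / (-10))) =18780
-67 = -67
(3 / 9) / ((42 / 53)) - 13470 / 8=-424199 / 252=-1683.33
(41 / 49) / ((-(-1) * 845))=41 / 41405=0.00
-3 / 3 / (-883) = 1 / 883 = 0.00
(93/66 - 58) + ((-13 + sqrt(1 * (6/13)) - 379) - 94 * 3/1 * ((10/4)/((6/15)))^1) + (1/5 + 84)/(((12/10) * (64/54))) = -1514929/704 + sqrt(78)/13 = -2151.21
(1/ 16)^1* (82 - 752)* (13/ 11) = -4355/ 88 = -49.49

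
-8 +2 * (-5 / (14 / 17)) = -141 / 7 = -20.14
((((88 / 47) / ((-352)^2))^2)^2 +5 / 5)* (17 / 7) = 2.43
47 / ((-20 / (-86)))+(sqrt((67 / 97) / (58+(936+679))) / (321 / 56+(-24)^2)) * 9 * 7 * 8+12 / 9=1344 * sqrt(10872827) / 251744197+6103 / 30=203.45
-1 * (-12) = 12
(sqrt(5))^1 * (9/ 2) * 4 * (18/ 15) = 108 * sqrt(5)/ 5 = 48.30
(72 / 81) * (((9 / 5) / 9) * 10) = 16 / 9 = 1.78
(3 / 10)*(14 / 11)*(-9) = -189 / 55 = -3.44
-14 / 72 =-7 / 36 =-0.19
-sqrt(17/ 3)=-sqrt(51)/ 3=-2.38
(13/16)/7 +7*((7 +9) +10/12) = 39631/336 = 117.95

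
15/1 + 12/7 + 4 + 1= 152/7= 21.71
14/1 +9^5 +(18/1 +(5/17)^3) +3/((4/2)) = 580544895/9826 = 59082.53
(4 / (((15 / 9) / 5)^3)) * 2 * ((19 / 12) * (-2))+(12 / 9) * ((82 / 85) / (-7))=-1221268 / 1785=-684.18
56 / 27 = 2.07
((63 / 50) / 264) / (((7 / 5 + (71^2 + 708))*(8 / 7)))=49 / 67471360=0.00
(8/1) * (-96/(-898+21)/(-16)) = -48/877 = -0.05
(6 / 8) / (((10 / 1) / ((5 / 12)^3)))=25 / 4608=0.01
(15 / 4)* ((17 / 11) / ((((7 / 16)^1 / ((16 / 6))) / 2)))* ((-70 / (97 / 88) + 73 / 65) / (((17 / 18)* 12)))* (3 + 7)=-377586240 / 97097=-3888.75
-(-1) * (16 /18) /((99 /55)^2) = 200 /729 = 0.27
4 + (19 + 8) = 31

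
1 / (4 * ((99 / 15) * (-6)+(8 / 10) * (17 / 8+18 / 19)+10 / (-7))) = -665 / 102598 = -0.01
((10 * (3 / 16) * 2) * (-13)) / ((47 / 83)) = -86.09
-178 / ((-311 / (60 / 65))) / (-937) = -2136 / 3788291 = -0.00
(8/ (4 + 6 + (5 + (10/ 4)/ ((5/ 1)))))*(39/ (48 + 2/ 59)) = 1416/ 3379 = 0.42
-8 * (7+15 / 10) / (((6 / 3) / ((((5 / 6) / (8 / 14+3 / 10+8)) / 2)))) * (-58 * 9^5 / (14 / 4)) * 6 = 215638200 / 23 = 9375573.91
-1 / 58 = -0.02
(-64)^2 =4096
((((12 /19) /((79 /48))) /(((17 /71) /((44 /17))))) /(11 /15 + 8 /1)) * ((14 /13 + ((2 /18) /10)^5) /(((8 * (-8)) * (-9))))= 0.00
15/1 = 15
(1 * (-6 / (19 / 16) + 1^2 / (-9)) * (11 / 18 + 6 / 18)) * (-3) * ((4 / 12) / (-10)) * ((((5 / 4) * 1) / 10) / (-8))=15011 / 1969920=0.01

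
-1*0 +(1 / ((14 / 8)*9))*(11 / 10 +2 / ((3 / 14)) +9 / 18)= 0.69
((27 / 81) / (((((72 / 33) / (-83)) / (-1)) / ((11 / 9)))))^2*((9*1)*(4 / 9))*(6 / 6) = 100861849 / 104976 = 960.81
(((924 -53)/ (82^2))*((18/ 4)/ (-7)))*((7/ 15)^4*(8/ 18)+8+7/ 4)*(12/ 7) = -15510585961/ 11119815000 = -1.39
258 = 258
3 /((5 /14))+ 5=67 /5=13.40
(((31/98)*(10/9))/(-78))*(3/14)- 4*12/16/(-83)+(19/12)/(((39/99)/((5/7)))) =19359421/6661746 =2.91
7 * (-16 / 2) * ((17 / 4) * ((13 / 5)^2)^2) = -6797518 / 625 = -10876.03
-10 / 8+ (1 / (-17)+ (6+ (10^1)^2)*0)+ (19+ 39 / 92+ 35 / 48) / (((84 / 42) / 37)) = 13945493 / 37536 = 371.52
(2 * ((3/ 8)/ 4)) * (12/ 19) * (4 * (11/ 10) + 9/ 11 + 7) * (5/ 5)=1512/ 1045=1.45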